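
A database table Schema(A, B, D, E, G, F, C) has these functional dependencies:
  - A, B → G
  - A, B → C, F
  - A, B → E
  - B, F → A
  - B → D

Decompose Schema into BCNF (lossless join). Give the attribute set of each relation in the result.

Candidate keys of the original relation: {A, B}, {B, F}.
{A, B, C, D, E, F, G}: {B} determines {B, D} here but is not a superkey — split on B → D, giving {B, D} and {A, B, C, E, F, G}.
{B, D} is in BCNF.
{A, B, C, E, F, G} is in BCNF.

{A, B, C, E, F, G}; {B, D}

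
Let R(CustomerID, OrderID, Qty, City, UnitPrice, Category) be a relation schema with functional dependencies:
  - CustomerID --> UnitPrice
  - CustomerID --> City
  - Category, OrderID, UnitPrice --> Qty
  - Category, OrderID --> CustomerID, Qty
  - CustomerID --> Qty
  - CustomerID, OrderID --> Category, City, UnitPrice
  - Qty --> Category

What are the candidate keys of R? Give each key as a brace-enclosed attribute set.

{Category, OrderID}, {CustomerID, OrderID}, {OrderID, Qty}

{OrderID} never appears on the right of any FD, so every key must include it.
{Category, OrderID} is a candidate key since {Category, OrderID}⁺ = {Category, City, CustomerID, OrderID, Qty, UnitPrice} covers every attribute.
{CustomerID, OrderID} is a candidate key since {CustomerID, OrderID}⁺ = {Category, City, CustomerID, OrderID, Qty, UnitPrice} covers every attribute.
{OrderID, Qty} is a candidate key since {OrderID, Qty}⁺ = {Category, City, CustomerID, OrderID, Qty, UnitPrice} covers every attribute.
Any other superkey properly contains one of these, so there are no further candidate keys.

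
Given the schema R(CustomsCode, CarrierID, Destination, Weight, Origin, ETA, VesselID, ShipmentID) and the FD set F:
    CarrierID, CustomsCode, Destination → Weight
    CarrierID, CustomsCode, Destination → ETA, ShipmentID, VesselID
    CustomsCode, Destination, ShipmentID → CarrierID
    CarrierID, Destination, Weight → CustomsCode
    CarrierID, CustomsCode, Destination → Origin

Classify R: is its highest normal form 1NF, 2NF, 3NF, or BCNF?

BCNF

Candidate keys: {CarrierID, CustomsCode, Destination}, {CarrierID, Destination, Weight}, {CustomsCode, Destination, ShipmentID}. Prime attributes: {CarrierID, CustomsCode, Destination, ShipmentID, Weight}.
Each dependency's left side is a superkey — BCNF holds.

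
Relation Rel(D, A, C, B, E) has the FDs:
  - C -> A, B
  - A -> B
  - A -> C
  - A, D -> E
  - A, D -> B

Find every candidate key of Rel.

{A, D}, {C, D}

{D} never appears on the right of any FD, so every key must include it.
Closure of {A, D} is {A, B, C, D, E}, the whole schema; {A, D} is a candidate key.
Closure of {C, D} is {A, B, C, D, E}, the whole schema; {C, D} is a candidate key.
These are minimal and exhaustive — every other superkey contains one of them.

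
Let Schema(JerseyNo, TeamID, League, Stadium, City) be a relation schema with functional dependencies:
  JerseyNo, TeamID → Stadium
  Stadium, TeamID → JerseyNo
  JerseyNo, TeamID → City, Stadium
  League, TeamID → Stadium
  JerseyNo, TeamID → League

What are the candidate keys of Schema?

No FD produces {TeamID}, so it must be in every candidate key.
{JerseyNo, TeamID} is a candidate key since {JerseyNo, TeamID}⁺ = {City, JerseyNo, League, Stadium, TeamID} covers every attribute.
{League, TeamID} is a candidate key since {League, TeamID}⁺ = {City, JerseyNo, League, Stadium, TeamID} covers every attribute.
{Stadium, TeamID} is a candidate key since {Stadium, TeamID}⁺ = {City, JerseyNo, League, Stadium, TeamID} covers every attribute.
No proper subset of any of these is a key, and no other minimal superkey exists.

{JerseyNo, TeamID}, {League, TeamID}, {Stadium, TeamID}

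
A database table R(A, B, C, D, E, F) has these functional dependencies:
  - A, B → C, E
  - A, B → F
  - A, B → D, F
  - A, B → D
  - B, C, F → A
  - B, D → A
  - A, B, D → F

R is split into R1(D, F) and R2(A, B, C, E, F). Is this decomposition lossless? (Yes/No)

R1 ∩ R2 = {F}; its closure under F is {F}.
Neither R1 nor R2 is contained in that closure, so the decomposition is lossy.

No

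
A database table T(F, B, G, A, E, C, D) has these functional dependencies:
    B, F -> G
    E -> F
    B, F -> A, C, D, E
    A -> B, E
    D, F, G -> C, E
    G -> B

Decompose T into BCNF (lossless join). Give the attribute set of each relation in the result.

{A, C, D, E, G}; {B, G}; {E, F}

Candidate keys of the original relation: {A}, {B, E}, {B, F}, {E, G}, {F, G}.
Within {A, B, C, D, E, F, G}: {E}⁺ ∩ {A, B, C, D, E, F, G} = {E, F}, not the whole set, so E -> F violates BCNF; decompose into {E, F} and {A, B, C, D, E, G}.
{E, F}: every determinant is a superkey — BCNF.
Within {A, B, C, D, E, G}: {G}⁺ ∩ {A, B, C, D, E, G} = {B, G}, not the whole set, so G -> B violates BCNF; decompose into {B, G} and {A, C, D, E, G}.
{B, G}: every determinant is a superkey — BCNF.
{A, C, D, E, G}: every determinant is a superkey — BCNF.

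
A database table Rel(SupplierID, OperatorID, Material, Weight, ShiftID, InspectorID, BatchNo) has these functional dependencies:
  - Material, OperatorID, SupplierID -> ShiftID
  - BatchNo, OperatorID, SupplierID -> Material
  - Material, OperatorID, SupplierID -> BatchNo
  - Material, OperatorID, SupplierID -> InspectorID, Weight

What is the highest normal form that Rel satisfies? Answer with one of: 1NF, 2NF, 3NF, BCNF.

BCNF

Candidate keys: {BatchNo, OperatorID, SupplierID}, {Material, OperatorID, SupplierID}. Prime attributes: {BatchNo, Material, OperatorID, SupplierID}.
The left-hand side of every FD is a superkey, so BCNF is satisfied.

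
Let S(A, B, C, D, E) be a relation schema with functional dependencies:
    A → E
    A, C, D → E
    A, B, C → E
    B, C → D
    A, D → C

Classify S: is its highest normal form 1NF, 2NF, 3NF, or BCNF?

Candidate keys: {A, B, C}, {A, B, D}. Prime attributes: {A, B, C, D}.
A → E: {A}⁺ = {A, E}, which is not all of the attributes, so the left side is not a superkey — BCNF is violated.
A → E has non-prime {E} on the right and a non-superkey on the left, so 3NF fails.
The proper key subset {A} of {A, B, C} determines non-prime {E}, so the relation is not even in 2NF.

1NF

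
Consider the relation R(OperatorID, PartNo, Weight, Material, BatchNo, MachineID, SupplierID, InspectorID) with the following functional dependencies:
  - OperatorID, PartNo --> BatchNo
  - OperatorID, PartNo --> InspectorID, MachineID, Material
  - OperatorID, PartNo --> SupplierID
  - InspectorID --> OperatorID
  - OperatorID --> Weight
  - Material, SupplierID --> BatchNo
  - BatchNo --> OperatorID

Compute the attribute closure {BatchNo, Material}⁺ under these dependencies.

{BatchNo, Material, OperatorID, Weight}

Start with {BatchNo, Material}.
BatchNo --> OperatorID applies; add {OperatorID} → now {BatchNo, Material, OperatorID}.
OperatorID --> Weight applies; add {Weight} → now {BatchNo, Material, OperatorID, Weight}.
No further FD applies.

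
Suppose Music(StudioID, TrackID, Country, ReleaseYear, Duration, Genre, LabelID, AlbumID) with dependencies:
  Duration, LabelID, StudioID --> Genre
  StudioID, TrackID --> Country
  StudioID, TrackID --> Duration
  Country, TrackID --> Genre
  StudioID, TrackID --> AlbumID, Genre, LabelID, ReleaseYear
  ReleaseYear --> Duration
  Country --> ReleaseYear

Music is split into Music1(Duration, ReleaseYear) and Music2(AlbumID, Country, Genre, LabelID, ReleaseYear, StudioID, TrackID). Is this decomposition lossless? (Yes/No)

Yes

The shared attributes are {ReleaseYear} and {ReleaseYear}⁺ = {Duration, ReleaseYear}.
Music1 is contained in that closure, so Music1 ∩ Music2 --> Music1 holds and the join is lossless.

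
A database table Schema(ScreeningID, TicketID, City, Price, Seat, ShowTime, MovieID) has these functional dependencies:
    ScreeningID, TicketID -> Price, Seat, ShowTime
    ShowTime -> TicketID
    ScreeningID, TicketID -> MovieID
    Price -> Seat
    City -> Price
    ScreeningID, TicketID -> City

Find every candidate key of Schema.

{ScreeningID} never appears on the right of any FD, so every key must include it.
{ScreeningID, ShowTime}⁺ = {City, MovieID, Price, ScreeningID, Seat, ShowTime, TicketID}, which is every attribute, so {ScreeningID, ShowTime} is a candidate key.
{ScreeningID, TicketID}⁺ = {City, MovieID, Price, ScreeningID, Seat, ShowTime, TicketID}, which is every attribute, so {ScreeningID, TicketID} is a candidate key.
No proper subset of any of these is a key, and no other minimal superkey exists.

{ScreeningID, ShowTime}, {ScreeningID, TicketID}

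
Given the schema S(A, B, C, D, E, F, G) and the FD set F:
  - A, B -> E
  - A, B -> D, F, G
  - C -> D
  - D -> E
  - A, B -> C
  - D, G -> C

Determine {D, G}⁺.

Start with {D, G}.
D -> E applies; add {E} → now {D, E, G}.
D, G -> C applies; add {C} → now {C, D, E, G}.
No further FD applies.

{C, D, E, G}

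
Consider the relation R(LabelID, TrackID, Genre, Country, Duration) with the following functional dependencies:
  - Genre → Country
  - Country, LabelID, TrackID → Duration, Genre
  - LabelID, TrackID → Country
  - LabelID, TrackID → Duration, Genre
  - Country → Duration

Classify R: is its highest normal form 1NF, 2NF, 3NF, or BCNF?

2NF

Candidate key: {LabelID, TrackID}. Prime attributes: {LabelID, TrackID}.
For Genre → Country we have {Genre}⁺ = {Country, Duration, Genre}; {Genre} is not a superkey, so BCNF fails.
Genre → Country has non-prime {Country} on the right and a non-superkey on the left, so 3NF fails.
No proper subset of a key has a non-prime attribute in its closure, so there is no partial dependency; 2NF holds.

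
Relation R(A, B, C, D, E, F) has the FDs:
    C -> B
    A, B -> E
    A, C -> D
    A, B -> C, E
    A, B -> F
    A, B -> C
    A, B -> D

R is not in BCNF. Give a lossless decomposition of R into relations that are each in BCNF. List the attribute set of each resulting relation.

{A, C, D, E, F}; {B, C}

Candidate keys of the original relation: {A, B}, {A, C}.
{A, B, C, D, E, F}: {C} determines {B, C} here but is not a superkey — split on C -> B, giving {B, C} and {A, C, D, E, F}.
{B, C} is in BCNF.
{A, C, D, E, F} is in BCNF.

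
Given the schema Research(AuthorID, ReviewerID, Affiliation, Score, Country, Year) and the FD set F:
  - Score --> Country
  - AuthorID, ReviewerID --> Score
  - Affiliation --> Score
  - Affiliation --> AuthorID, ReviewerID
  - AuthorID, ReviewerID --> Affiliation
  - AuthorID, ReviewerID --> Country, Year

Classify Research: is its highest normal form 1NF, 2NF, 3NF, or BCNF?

2NF

Candidate keys: {Affiliation}, {AuthorID, ReviewerID}. Prime attributes: {Affiliation, AuthorID, ReviewerID}.
For Score --> Country we have {Score}⁺ = {Country, Score}; {Score} is not a superkey, so BCNF fails.
Score --> Country determines the non-prime attribute {Country} from a non-superkey — 3NF is violated.
Checking every proper subset of each key, none determines a non-prime attribute — 2NF is satisfied.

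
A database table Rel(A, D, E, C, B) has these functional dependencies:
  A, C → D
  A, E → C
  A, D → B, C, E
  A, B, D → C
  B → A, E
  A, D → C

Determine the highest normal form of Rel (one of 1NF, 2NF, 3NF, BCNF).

BCNF

Candidate keys: {A, C}, {A, D}, {A, E}, {B}. Prime attributes: {A, B, C, D, E}.
Every FD has a superkey on the left, so the relation is in BCNF.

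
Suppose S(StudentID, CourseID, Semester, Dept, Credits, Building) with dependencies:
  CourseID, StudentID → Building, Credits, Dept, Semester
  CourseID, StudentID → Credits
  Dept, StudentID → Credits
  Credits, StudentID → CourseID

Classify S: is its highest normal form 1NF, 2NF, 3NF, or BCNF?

BCNF

Candidate keys: {CourseID, StudentID}, {Credits, StudentID}, {Dept, StudentID}. Prime attributes: {CourseID, Credits, Dept, StudentID}.
Each dependency's left side is a superkey — BCNF holds.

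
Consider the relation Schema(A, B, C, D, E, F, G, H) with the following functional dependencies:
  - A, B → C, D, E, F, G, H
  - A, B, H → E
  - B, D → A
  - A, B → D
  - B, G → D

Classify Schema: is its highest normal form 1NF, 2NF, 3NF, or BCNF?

BCNF

Candidate keys: {A, B}, {B, D}, {B, G}. Prime attributes: {A, B, D, G}.
The left-hand side of every FD is a superkey, so BCNF is satisfied.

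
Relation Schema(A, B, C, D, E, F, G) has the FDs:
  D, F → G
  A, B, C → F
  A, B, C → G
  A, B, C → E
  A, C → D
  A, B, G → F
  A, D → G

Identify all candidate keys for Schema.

No FD produces {A, B, C}, so they must be in every candidate key.
{A, B, C}⁺ = {A, B, C, D, E, F, G} — all of the relation — so {A, B, C} is a candidate key.
Every other attribute set either contains this one or has a smaller closure.

{A, B, C}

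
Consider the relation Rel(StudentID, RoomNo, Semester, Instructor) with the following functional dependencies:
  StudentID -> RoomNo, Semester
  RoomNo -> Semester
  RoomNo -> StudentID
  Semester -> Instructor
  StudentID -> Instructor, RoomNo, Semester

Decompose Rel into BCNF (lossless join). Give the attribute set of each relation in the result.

Candidate keys of the original relation: {RoomNo}, {StudentID}.
Within {Instructor, RoomNo, Semester, StudentID}: {Semester}⁺ ∩ {Instructor, RoomNo, Semester, StudentID} = {Instructor, Semester}, not the whole set, so Semester -> Instructor violates BCNF; decompose into {Instructor, Semester} and {RoomNo, Semester, StudentID}.
{Instructor, Semester} has no BCNF violation.
{RoomNo, Semester, StudentID} has no BCNF violation.

{Instructor, Semester}; {RoomNo, Semester, StudentID}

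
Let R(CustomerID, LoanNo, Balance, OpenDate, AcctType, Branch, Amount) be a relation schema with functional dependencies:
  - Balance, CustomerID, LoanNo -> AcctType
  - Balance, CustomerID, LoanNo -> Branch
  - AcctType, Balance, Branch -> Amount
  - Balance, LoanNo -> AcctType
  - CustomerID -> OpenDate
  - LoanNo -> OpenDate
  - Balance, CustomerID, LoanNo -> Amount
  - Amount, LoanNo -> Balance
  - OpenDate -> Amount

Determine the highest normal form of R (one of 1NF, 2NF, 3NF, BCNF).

1NF

Candidate key: {CustomerID, LoanNo}. Prime attributes: {CustomerID, LoanNo}.
AcctType, Balance, Branch -> Amount breaks BCNF: {AcctType, Balance, Branch}⁺ = {AcctType, Amount, Balance, Branch}, so {AcctType, Balance, Branch} is not a superkey.
Because {Amount} is non-prime and the left side of AcctType, Balance, Branch -> Amount is not a superkey, the relation is not in 3NF.
{CustomerID} is a proper subset of the key {CustomerID, LoanNo}, and {CustomerID}⁺ contains the non-prime attributes {Amount, OpenDate} — a partial dependency, so 2NF is violated.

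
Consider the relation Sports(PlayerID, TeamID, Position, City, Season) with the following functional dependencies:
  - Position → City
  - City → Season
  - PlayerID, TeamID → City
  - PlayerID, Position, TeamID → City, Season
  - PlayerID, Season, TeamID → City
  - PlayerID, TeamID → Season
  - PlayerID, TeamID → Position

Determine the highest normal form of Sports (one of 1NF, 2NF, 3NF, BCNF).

2NF

Candidate key: {PlayerID, TeamID}. Prime attributes: {PlayerID, TeamID}.
Position → City: {Position}⁺ = {City, Position, Season}, which is not all of the attributes, so the left side is not a superkey — BCNF is violated.
Because {City} is non-prime and the left side of Position → City is not a superkey, the relation is not in 3NF.
No non-prime attribute depends on a proper subset of any candidate key, so 2NF holds.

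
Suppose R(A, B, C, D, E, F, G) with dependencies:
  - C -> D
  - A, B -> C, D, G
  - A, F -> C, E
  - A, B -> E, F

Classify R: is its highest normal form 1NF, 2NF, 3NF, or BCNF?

2NF

Candidate key: {A, B}. Prime attributes: {A, B}.
C -> D: {C}⁺ = {C, D}, which is not all of the attributes, so the left side is not a superkey — BCNF is violated.
C -> D determines the non-prime attribute {D} from a non-superkey — 3NF is violated.
Checking every proper subset of each key, none determines a non-prime attribute — 2NF is satisfied.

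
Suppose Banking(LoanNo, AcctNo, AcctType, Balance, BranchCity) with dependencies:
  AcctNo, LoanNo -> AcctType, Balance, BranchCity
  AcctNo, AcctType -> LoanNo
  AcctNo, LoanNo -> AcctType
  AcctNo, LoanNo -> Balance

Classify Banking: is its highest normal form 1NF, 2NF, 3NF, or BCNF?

BCNF

Candidate keys: {AcctNo, AcctType}, {AcctNo, LoanNo}. Prime attributes: {AcctNo, AcctType, LoanNo}.
The left-hand side of every FD is a superkey, so BCNF is satisfied.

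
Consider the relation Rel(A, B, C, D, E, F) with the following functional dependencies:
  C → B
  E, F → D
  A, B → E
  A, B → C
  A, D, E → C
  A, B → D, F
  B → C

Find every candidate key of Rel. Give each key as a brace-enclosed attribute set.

{A, B}, {A, C}, {A, D, E}, {A, E, F}

Attributes never on any right-hand side: {A} — every candidate key must contain it.
{A, B} is a candidate key since {A, B}⁺ = {A, B, C, D, E, F} covers every attribute.
{A, C} is a candidate key since {A, C}⁺ = {A, B, C, D, E, F} covers every attribute.
{A, D, E} is a candidate key since {A, D, E}⁺ = {A, B, C, D, E, F} covers every attribute.
{A, E, F} is a candidate key since {A, E, F}⁺ = {A, B, C, D, E, F} covers every attribute.
These are minimal and exhaustive — every other superkey contains one of them.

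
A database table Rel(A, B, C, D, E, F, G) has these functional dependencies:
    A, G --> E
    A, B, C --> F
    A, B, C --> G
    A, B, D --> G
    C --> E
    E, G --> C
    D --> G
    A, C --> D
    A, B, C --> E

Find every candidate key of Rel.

{A, B, C}, {A, B, D}, {A, B, G}

Attributes never on any right-hand side: {A, B} — every candidate key must contain all of them.
Closure of {A, B, C} is {A, B, C, D, E, F, G}, the whole schema; {A, B, C} is a candidate key.
Closure of {A, B, D} is {A, B, C, D, E, F, G}, the whole schema; {A, B, D} is a candidate key.
Closure of {A, B, G} is {A, B, C, D, E, F, G}, the whole schema; {A, B, G} is a candidate key.
Any other superkey properly contains one of these, so there are no further candidate keys.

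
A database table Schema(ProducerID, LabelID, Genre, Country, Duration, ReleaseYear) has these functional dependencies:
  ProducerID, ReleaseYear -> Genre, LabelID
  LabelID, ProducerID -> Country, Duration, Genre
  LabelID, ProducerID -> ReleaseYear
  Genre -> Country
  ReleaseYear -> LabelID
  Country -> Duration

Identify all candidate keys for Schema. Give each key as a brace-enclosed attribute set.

{ProducerID} never appears on the right of any FD, so every key must include it.
{LabelID, ProducerID}⁺ = {Country, Duration, Genre, LabelID, ProducerID, ReleaseYear} — all of the relation — so {LabelID, ProducerID} is a candidate key.
{ProducerID, ReleaseYear}⁺ = {Country, Duration, Genre, LabelID, ProducerID, ReleaseYear} — all of the relation — so {ProducerID, ReleaseYear} is a candidate key.
Any other superkey properly contains one of these, so there are no further candidate keys.

{LabelID, ProducerID}, {ProducerID, ReleaseYear}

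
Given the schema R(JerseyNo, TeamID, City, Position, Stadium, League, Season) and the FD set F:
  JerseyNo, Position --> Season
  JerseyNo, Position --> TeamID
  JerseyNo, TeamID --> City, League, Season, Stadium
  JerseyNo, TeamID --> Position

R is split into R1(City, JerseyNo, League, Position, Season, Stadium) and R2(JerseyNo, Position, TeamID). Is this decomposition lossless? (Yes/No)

Yes

Common attributes: {JerseyNo, Position}; their closure is {City, JerseyNo, League, Position, Season, Stadium, TeamID}.
Since R1 ⊆ {City, JerseyNo, League, Position, Season, Stadium, TeamID}, the intersection is a superkey of R1; the decomposition is lossless.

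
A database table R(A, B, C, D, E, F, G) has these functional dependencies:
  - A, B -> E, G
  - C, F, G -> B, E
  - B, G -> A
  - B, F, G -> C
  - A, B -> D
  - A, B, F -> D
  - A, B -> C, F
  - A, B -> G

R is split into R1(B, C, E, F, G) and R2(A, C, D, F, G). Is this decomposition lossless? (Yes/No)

Yes

Common attributes: {C, F, G}; their closure is {A, B, C, D, E, F, G}.
This includes all of R1, so the common attributes are a superkey of R1 — the join is lossless.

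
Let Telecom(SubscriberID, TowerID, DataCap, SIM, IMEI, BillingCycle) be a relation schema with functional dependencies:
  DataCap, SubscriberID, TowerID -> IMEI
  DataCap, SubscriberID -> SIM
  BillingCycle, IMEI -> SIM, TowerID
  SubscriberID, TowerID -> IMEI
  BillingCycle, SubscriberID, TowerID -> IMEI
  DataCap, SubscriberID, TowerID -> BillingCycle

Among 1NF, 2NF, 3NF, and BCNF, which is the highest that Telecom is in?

1NF

Candidate keys: {BillingCycle, DataCap, IMEI, SubscriberID}, {DataCap, SubscriberID, TowerID}. Prime attributes: {BillingCycle, DataCap, IMEI, SubscriberID, TowerID}.
For DataCap, SubscriberID -> SIM we have {DataCap, SubscriberID}⁺ = {DataCap, SIM, SubscriberID}; {DataCap, SubscriberID} is not a superkey, so BCNF fails.
Because {SIM} is non-prime and the left side of DataCap, SubscriberID -> SIM is not a superkey, the relation is not in 3NF.
Since {DataCap, SubscriberID} ⊂ {DataCap, SubscriberID, TowerID} and {DataCap, SubscriberID}⁺ ⊇ {SIM} with {SIM} non-prime, there is a partial dependency; 2NF fails.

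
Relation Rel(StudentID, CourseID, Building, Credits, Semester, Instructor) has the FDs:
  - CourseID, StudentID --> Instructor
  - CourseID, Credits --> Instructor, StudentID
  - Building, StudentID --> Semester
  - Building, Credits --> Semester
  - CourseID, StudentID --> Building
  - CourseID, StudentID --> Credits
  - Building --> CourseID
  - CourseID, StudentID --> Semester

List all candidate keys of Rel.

{Building, Credits}⁺ = {Building, CourseID, Credits, Instructor, Semester, StudentID} — all of the relation — so {Building, Credits} is a candidate key.
{Building, StudentID}⁺ = {Building, CourseID, Credits, Instructor, Semester, StudentID} — all of the relation — so {Building, StudentID} is a candidate key.
{CourseID, Credits}⁺ = {Building, CourseID, Credits, Instructor, Semester, StudentID} — all of the relation — so {CourseID, Credits} is a candidate key.
{CourseID, StudentID}⁺ = {Building, CourseID, Credits, Instructor, Semester, StudentID} — all of the relation — so {CourseID, StudentID} is a candidate key.
No proper subset of any of these is a key, and no other minimal superkey exists.

{Building, Credits}, {Building, StudentID}, {CourseID, Credits}, {CourseID, StudentID}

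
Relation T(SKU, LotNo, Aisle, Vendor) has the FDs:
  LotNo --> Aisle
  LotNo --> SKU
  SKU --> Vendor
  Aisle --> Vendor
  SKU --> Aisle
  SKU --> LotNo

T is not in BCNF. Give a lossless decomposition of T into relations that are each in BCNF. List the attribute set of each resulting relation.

{Aisle, LotNo, SKU}; {Aisle, Vendor}

Candidate keys of the original relation: {LotNo}, {SKU}.
{Aisle, LotNo, SKU, Vendor}: {Aisle} determines {Aisle, Vendor} here but is not a superkey — split on Aisle --> Vendor, giving {Aisle, Vendor} and {Aisle, LotNo, SKU}.
{Aisle, Vendor} has no BCNF violation.
{Aisle, LotNo, SKU} has no BCNF violation.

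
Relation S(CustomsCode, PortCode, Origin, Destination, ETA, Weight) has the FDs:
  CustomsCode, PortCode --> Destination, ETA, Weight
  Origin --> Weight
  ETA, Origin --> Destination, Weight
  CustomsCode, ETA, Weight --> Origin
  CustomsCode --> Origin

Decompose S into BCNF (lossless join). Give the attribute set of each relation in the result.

{CustomsCode, ETA, PortCode}; {CustomsCode, Origin}; {Destination, ETA, Origin}; {Origin, Weight}

Candidate key of the original relation: {CustomsCode, PortCode}.
{CustomsCode, Destination, ETA, Origin, PortCode, Weight}: {Origin} determines {Origin, Weight} here but is not a superkey — split on Origin --> Weight, giving {Origin, Weight} and {CustomsCode, Destination, ETA, Origin, PortCode}.
{Origin, Weight} has no BCNF violation.
{CustomsCode, Destination, ETA, Origin, PortCode}: {ETA, Origin} determines {Destination, ETA, Origin} here but is not a superkey — split on ETA, Origin --> Destination, giving {Destination, ETA, Origin} and {CustomsCode, ETA, Origin, PortCode}.
{Destination, ETA, Origin} has no BCNF violation.
{CustomsCode, ETA, Origin, PortCode}: {CustomsCode} determines {CustomsCode, Origin} here but is not a superkey — split on CustomsCode --> Origin, giving {CustomsCode, Origin} and {CustomsCode, ETA, PortCode}.
{CustomsCode, Origin} has no BCNF violation.
{CustomsCode, ETA, PortCode} has no BCNF violation.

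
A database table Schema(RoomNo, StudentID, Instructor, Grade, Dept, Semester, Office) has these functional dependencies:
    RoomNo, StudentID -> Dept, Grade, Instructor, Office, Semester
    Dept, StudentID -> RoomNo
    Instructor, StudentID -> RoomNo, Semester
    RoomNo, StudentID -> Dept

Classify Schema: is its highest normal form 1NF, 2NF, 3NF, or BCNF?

BCNF

Candidate keys: {Dept, StudentID}, {Instructor, StudentID}, {RoomNo, StudentID}. Prime attributes: {Dept, Instructor, RoomNo, StudentID}.
Each dependency's left side is a superkey — BCNF holds.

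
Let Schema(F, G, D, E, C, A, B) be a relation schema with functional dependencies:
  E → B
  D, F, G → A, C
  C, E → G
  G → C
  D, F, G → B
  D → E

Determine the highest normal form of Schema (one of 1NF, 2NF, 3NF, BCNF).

1NF

Candidate keys: {C, D, F}, {D, F, G}. Prime attributes: {C, D, F, G}.
For E → B we have {E}⁺ = {B, E}; {E} is not a superkey, so BCNF fails.
E → B has non-prime {B} on the right and a non-superkey on the left, so 3NF fails.
Since {D} ⊂ {C, D, F} and {D}⁺ ⊇ {B, E} with {B, E} non-prime, there is a partial dependency; 2NF fails.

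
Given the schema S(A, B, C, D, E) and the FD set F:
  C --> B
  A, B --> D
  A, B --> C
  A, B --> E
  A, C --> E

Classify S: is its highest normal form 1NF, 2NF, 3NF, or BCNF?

3NF

Candidate keys: {A, B}, {A, C}. Prime attributes: {A, B, C}.
C --> B breaks BCNF: {C}⁺ = {B, C}, so {C} is not a superkey.
Since {B} ⊆ prime attributes and every other non-superkey FD also has a prime right side, the schema is in 3NF.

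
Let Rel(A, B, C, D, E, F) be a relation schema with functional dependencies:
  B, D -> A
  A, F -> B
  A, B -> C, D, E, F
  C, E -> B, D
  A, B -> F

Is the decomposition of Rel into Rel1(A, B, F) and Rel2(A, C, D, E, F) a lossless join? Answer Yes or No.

Yes

The shared attributes are {A, F} and {A, F}⁺ = {A, B, C, D, E, F}.
Rel1 is contained in that closure, so Rel1 ∩ Rel2 -> Rel1 holds and the join is lossless.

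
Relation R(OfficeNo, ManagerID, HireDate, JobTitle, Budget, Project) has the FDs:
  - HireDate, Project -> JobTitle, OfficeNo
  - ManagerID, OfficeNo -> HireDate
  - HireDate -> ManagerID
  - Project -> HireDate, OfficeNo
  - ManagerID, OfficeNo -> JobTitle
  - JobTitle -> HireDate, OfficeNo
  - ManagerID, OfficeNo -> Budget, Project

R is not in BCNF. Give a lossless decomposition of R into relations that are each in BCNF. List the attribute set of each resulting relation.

{Budget, HireDate, JobTitle, OfficeNo, Project}; {HireDate, ManagerID}

Candidate keys of the original relation: {HireDate, OfficeNo}, {JobTitle}, {ManagerID, OfficeNo}, {Project}.
Within {Budget, HireDate, JobTitle, ManagerID, OfficeNo, Project}: {HireDate}⁺ ∩ {Budget, HireDate, JobTitle, ManagerID, OfficeNo, Project} = {HireDate, ManagerID}, not the whole set, so HireDate -> ManagerID violates BCNF; decompose into {HireDate, ManagerID} and {Budget, HireDate, JobTitle, OfficeNo, Project}.
{HireDate, ManagerID} has no BCNF violation.
{Budget, HireDate, JobTitle, OfficeNo, Project} has no BCNF violation.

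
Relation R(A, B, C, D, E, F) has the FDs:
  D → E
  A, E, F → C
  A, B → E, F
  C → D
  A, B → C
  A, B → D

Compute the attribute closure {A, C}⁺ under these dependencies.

Start with {A, C}.
C → D applies; add {D} → now {A, C, D}.
D → E applies; add {E} → now {A, C, D, E}.
No further FD applies.

{A, C, D, E}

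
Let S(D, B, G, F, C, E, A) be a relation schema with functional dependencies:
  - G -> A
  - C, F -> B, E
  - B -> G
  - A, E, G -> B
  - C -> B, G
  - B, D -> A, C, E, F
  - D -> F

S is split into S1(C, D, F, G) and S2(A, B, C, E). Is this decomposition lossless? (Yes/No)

The shared attributes are {C} and {C}⁺ = {A, B, C, G}.
Neither S1 nor S2 is contained in that closure, so the decomposition is lossy.

No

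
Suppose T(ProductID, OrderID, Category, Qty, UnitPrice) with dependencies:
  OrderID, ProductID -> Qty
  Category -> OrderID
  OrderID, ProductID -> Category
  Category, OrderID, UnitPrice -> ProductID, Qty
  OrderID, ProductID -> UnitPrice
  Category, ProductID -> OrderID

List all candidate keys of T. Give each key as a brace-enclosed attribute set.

{Category, ProductID} is a candidate key since {Category, ProductID}⁺ = {Category, OrderID, ProductID, Qty, UnitPrice} covers every attribute.
{Category, UnitPrice} is a candidate key since {Category, UnitPrice}⁺ = {Category, OrderID, ProductID, Qty, UnitPrice} covers every attribute.
{OrderID, ProductID} is a candidate key since {OrderID, ProductID}⁺ = {Category, OrderID, ProductID, Qty, UnitPrice} covers every attribute.
No proper subset of any of these is a key, and no other minimal superkey exists.

{Category, ProductID}, {Category, UnitPrice}, {OrderID, ProductID}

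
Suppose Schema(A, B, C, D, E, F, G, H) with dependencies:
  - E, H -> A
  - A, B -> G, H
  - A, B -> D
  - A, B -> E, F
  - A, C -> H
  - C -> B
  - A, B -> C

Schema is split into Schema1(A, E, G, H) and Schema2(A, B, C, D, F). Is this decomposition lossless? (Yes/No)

The shared attributes are {A} and {A}⁺ = {A}.
Schema1 ⊄ {A} and Schema2 ⊄ {A}, so the split is lossy.

No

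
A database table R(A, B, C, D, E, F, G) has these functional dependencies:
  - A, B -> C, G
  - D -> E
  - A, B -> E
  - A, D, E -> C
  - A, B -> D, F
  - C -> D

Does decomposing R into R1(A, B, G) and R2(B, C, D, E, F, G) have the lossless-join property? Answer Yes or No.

No

R1 ∩ R2 = {B, G}; its closure under F is {B, G}.
The closure covers neither R1 nor R2 entirely; the join is not lossless.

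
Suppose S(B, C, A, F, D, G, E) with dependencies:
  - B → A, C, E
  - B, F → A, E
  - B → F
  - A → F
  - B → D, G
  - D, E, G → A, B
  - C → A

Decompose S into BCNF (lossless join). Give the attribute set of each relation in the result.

Candidate keys of the original relation: {B}, {D, E, G}.
In {A, B, C, D, E, F, G}, {A} is not a superkey ({A}⁺ restricted to this set is {A, F}), so split on A → F into {A, F} and {A, B, C, D, E, G}.
{A, F} is in BCNF.
In {A, B, C, D, E, G}, {C} is not a superkey ({C}⁺ restricted to this set is {A, C}), so split on C → A into {A, C} and {B, C, D, E, G}.
{A, C} is in BCNF.
{B, C, D, E, G} is in BCNF.

{A, C}; {A, F}; {B, C, D, E, G}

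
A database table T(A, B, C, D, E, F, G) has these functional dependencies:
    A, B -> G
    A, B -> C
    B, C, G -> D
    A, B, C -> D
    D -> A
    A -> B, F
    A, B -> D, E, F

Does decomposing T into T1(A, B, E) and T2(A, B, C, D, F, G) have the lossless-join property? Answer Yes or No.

Common attributes: {A, B}; their closure is {A, B, C, D, E, F, G}.
This includes all of T1, so the common attributes are a superkey of T1 — the join is lossless.

Yes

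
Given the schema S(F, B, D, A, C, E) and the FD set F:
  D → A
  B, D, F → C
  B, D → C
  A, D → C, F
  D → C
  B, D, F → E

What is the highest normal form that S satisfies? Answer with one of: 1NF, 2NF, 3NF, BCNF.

Candidate key: {B, D}. Prime attributes: {B, D}.
For D → A we have {D}⁺ = {A, C, D, F}; {D} is not a superkey, so BCNF fails.
D → A determines the non-prime attribute {A} from a non-superkey — 3NF is violated.
{D} is a proper subset of the key {B, D}, and {D}⁺ contains the non-prime attributes {A, C, F} — a partial dependency, so 2NF is violated.

1NF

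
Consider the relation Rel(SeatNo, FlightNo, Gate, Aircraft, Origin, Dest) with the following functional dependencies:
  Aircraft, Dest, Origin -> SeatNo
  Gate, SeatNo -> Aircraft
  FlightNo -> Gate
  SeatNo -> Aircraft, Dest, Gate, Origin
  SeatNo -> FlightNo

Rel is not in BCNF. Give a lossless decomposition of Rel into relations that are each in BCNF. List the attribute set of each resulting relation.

Candidate keys of the original relation: {Aircraft, Dest, Origin}, {SeatNo}.
In {Aircraft, Dest, FlightNo, Gate, Origin, SeatNo}, {FlightNo} is not a superkey ({FlightNo}⁺ restricted to this set is {FlightNo, Gate}), so split on FlightNo -> Gate into {FlightNo, Gate} and {Aircraft, Dest, FlightNo, Origin, SeatNo}.
{FlightNo, Gate} has no BCNF violation.
{Aircraft, Dest, FlightNo, Origin, SeatNo} has no BCNF violation.

{Aircraft, Dest, FlightNo, Origin, SeatNo}; {FlightNo, Gate}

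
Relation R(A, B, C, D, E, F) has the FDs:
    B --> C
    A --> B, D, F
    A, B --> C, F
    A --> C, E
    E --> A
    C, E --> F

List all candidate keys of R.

{A}, {E}

{A}⁺ = {A, B, C, D, E, F}, which is every attribute, so {A} is a candidate key.
{E}⁺ = {A, B, C, D, E, F}, which is every attribute, so {E} is a candidate key.
No proper subset of any of these is a key, and no other minimal superkey exists.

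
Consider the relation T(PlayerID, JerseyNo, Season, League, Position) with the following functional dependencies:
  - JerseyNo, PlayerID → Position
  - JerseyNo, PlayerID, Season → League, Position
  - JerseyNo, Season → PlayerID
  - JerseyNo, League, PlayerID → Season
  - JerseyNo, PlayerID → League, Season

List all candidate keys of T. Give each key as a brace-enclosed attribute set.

{JerseyNo, PlayerID}, {JerseyNo, Season}

No FD produces {JerseyNo}, so it must be in every candidate key.
{JerseyNo, PlayerID}⁺ = {JerseyNo, League, PlayerID, Position, Season} — all of the relation — so {JerseyNo, PlayerID} is a candidate key.
{JerseyNo, Season}⁺ = {JerseyNo, League, PlayerID, Position, Season} — all of the relation — so {JerseyNo, Season} is a candidate key.
These are minimal and exhaustive — every other superkey contains one of them.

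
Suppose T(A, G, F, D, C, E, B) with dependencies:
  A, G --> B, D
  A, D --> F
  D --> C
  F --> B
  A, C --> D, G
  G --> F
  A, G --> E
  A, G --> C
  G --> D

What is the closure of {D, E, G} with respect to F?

{B, C, D, E, F, G}

Start with {D, E, G}.
D --> C applies; add {C} → now {C, D, E, G}.
G --> F applies; add {F} → now {C, D, E, F, G}.
F --> B applies; add {B} → now {B, C, D, E, F, G}.
No further FD applies.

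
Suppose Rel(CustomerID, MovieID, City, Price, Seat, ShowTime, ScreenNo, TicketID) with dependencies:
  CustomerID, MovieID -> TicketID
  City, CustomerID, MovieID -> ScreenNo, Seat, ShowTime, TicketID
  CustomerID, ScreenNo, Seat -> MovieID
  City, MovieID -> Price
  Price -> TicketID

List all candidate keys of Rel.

Attributes never on any right-hand side: {City, CustomerID} — every candidate key must contain all of them.
{City, CustomerID, MovieID}⁺ = {City, CustomerID, MovieID, Price, ScreenNo, Seat, ShowTime, TicketID} — all of the relation — so {City, CustomerID, MovieID} is a candidate key.
{City, CustomerID, ScreenNo, Seat}⁺ = {City, CustomerID, MovieID, Price, ScreenNo, Seat, ShowTime, TicketID} — all of the relation — so {City, CustomerID, ScreenNo, Seat} is a candidate key.
No proper subset of any of these is a key, and no other minimal superkey exists.

{City, CustomerID, MovieID}, {City, CustomerID, ScreenNo, Seat}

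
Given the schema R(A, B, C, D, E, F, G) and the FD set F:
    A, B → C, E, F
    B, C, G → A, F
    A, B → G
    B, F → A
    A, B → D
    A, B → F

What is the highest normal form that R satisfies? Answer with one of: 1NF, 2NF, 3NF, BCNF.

BCNF

Candidate keys: {A, B}, {B, C, G}, {B, F}. Prime attributes: {A, B, C, F, G}.
Each dependency's left side is a superkey — BCNF holds.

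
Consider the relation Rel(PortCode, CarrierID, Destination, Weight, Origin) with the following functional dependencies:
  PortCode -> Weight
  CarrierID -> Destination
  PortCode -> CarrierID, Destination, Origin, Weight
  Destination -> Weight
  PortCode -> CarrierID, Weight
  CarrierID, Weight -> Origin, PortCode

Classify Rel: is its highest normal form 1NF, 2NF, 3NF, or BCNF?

Candidate keys: {CarrierID}, {PortCode}. Prime attributes: {CarrierID, PortCode}.
For Destination -> Weight we have {Destination}⁺ = {Destination, Weight}; {Destination} is not a superkey, so BCNF fails.
Destination -> Weight determines the non-prime attribute {Weight} from a non-superkey — 3NF is violated.
All keys have size 1, which rules out partial dependencies — 2NF is satisfied.

2NF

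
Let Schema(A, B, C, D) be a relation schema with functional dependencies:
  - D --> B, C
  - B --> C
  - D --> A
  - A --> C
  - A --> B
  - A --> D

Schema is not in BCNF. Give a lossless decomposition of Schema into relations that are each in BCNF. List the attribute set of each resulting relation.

Candidate keys of the original relation: {A}, {D}.
In {A, B, C, D}, {B} is not a superkey ({B}⁺ restricted to this set is {B, C}), so split on B --> C into {B, C} and {A, B, D}.
{B, C} is in BCNF.
{A, B, D} is in BCNF.

{A, B, D}; {B, C}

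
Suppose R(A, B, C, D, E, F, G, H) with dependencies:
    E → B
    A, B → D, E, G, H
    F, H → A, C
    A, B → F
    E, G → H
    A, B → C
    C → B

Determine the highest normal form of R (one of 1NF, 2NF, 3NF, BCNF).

3NF

Candidate keys: {A, B}, {A, C}, {A, E}, {E, F, G}, {F, H}. Prime attributes: {A, B, C, E, F, G, H}.
For E → B we have {E}⁺ = {B, E}; {E} is not a superkey, so BCNF fails.
But every attribute on its right side ({B}) is prime, and the same holds for every other non-superkey FD, so 3NF still holds.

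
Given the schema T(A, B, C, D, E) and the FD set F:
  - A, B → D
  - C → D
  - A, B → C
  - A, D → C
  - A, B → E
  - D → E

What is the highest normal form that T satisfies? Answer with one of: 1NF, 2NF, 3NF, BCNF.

Candidate key: {A, B}. Prime attributes: {A, B}.
For C → D we have {C}⁺ = {C, D, E}; {C} is not a superkey, so BCNF fails.
Because {D} is non-prime and the left side of C → D is not a superkey, the relation is not in 3NF.
No proper subset of a key has a non-prime attribute in its closure, so there is no partial dependency; 2NF holds.

2NF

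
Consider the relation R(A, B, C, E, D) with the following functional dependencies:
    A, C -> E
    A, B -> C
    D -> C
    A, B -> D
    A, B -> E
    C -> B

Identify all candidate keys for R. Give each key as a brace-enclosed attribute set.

{A, B}, {A, C}, {A, D}

{A} never appears on the right of any FD, so every key must include it.
{A, B}⁺ = {A, B, C, D, E} — all of the relation — so {A, B} is a candidate key.
{A, C}⁺ = {A, B, C, D, E} — all of the relation — so {A, C} is a candidate key.
{A, D}⁺ = {A, B, C, D, E} — all of the relation — so {A, D} is a candidate key.
Any other superkey properly contains one of these, so there are no further candidate keys.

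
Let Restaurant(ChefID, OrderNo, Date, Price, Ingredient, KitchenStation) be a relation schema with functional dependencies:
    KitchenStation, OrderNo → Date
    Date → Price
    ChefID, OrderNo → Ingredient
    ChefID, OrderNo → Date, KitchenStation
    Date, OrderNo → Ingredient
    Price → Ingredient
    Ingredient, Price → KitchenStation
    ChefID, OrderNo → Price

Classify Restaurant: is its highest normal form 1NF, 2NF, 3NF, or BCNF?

Candidate key: {ChefID, OrderNo}. Prime attributes: {ChefID, OrderNo}.
KitchenStation, OrderNo → Date breaks BCNF: {KitchenStation, OrderNo}⁺ = {Date, Ingredient, KitchenStation, OrderNo, Price}, so {KitchenStation, OrderNo} is not a superkey.
Because {Date} is non-prime and the left side of KitchenStation, OrderNo → Date is not a superkey, the relation is not in 3NF.
Checking every proper subset of each key, none determines a non-prime attribute — 2NF is satisfied.

2NF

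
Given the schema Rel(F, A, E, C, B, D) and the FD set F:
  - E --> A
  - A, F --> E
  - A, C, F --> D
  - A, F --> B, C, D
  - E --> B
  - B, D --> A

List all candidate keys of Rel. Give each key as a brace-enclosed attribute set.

{F} never appears on the right of any FD, so every key must include it.
{A, F} is a candidate key since {A, F}⁺ = {A, B, C, D, E, F} covers every attribute.
{E, F} is a candidate key since {E, F}⁺ = {A, B, C, D, E, F} covers every attribute.
{B, D, F} is a candidate key since {B, D, F}⁺ = {A, B, C, D, E, F} covers every attribute.
Any other superkey properly contains one of these, so there are no further candidate keys.

{A, F}, {B, D, F}, {E, F}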